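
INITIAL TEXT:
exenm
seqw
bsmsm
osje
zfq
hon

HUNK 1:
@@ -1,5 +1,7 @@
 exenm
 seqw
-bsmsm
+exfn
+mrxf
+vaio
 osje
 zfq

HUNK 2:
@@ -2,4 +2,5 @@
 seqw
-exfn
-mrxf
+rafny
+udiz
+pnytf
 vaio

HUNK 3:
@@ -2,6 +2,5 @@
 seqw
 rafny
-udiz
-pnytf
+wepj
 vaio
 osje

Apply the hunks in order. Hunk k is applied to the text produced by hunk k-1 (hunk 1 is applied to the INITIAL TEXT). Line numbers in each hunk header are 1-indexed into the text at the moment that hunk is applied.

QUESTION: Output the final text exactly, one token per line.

Answer: exenm
seqw
rafny
wepj
vaio
osje
zfq
hon

Derivation:
Hunk 1: at line 1 remove [bsmsm] add [exfn,mrxf,vaio] -> 8 lines: exenm seqw exfn mrxf vaio osje zfq hon
Hunk 2: at line 2 remove [exfn,mrxf] add [rafny,udiz,pnytf] -> 9 lines: exenm seqw rafny udiz pnytf vaio osje zfq hon
Hunk 3: at line 2 remove [udiz,pnytf] add [wepj] -> 8 lines: exenm seqw rafny wepj vaio osje zfq hon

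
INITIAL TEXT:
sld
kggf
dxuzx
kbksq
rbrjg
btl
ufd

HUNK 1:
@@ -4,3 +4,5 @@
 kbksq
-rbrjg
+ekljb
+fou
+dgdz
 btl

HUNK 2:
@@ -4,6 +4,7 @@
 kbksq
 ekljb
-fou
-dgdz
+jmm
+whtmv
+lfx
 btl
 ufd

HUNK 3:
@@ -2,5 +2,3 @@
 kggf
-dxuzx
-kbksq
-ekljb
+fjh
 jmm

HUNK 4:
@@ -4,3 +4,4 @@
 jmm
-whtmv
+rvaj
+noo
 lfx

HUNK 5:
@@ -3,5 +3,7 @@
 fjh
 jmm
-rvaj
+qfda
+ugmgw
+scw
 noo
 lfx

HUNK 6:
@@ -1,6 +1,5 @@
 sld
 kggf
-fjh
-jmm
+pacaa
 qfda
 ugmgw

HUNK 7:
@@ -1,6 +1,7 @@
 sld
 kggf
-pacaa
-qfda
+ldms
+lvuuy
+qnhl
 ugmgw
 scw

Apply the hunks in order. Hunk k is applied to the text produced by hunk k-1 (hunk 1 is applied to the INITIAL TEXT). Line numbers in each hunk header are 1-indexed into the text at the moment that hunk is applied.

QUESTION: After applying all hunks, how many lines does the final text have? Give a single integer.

Hunk 1: at line 4 remove [rbrjg] add [ekljb,fou,dgdz] -> 9 lines: sld kggf dxuzx kbksq ekljb fou dgdz btl ufd
Hunk 2: at line 4 remove [fou,dgdz] add [jmm,whtmv,lfx] -> 10 lines: sld kggf dxuzx kbksq ekljb jmm whtmv lfx btl ufd
Hunk 3: at line 2 remove [dxuzx,kbksq,ekljb] add [fjh] -> 8 lines: sld kggf fjh jmm whtmv lfx btl ufd
Hunk 4: at line 4 remove [whtmv] add [rvaj,noo] -> 9 lines: sld kggf fjh jmm rvaj noo lfx btl ufd
Hunk 5: at line 3 remove [rvaj] add [qfda,ugmgw,scw] -> 11 lines: sld kggf fjh jmm qfda ugmgw scw noo lfx btl ufd
Hunk 6: at line 1 remove [fjh,jmm] add [pacaa] -> 10 lines: sld kggf pacaa qfda ugmgw scw noo lfx btl ufd
Hunk 7: at line 1 remove [pacaa,qfda] add [ldms,lvuuy,qnhl] -> 11 lines: sld kggf ldms lvuuy qnhl ugmgw scw noo lfx btl ufd
Final line count: 11

Answer: 11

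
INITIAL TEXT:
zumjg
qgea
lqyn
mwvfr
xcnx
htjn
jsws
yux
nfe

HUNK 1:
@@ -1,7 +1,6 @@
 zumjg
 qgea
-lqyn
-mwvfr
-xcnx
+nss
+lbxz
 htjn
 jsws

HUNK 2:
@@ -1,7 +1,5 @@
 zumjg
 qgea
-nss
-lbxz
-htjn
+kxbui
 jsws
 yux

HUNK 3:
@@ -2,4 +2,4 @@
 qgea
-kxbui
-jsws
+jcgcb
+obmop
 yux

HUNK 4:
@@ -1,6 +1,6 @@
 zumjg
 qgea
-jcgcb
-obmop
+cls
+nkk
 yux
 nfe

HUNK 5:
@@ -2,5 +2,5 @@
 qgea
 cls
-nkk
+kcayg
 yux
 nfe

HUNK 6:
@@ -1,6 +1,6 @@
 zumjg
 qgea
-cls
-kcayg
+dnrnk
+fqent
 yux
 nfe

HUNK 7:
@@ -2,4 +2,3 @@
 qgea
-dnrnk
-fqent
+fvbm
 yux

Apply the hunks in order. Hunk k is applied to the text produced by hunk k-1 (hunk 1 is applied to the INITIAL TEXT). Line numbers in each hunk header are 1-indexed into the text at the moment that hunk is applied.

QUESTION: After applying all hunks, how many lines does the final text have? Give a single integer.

Answer: 5

Derivation:
Hunk 1: at line 1 remove [lqyn,mwvfr,xcnx] add [nss,lbxz] -> 8 lines: zumjg qgea nss lbxz htjn jsws yux nfe
Hunk 2: at line 1 remove [nss,lbxz,htjn] add [kxbui] -> 6 lines: zumjg qgea kxbui jsws yux nfe
Hunk 3: at line 2 remove [kxbui,jsws] add [jcgcb,obmop] -> 6 lines: zumjg qgea jcgcb obmop yux nfe
Hunk 4: at line 1 remove [jcgcb,obmop] add [cls,nkk] -> 6 lines: zumjg qgea cls nkk yux nfe
Hunk 5: at line 2 remove [nkk] add [kcayg] -> 6 lines: zumjg qgea cls kcayg yux nfe
Hunk 6: at line 1 remove [cls,kcayg] add [dnrnk,fqent] -> 6 lines: zumjg qgea dnrnk fqent yux nfe
Hunk 7: at line 2 remove [dnrnk,fqent] add [fvbm] -> 5 lines: zumjg qgea fvbm yux nfe
Final line count: 5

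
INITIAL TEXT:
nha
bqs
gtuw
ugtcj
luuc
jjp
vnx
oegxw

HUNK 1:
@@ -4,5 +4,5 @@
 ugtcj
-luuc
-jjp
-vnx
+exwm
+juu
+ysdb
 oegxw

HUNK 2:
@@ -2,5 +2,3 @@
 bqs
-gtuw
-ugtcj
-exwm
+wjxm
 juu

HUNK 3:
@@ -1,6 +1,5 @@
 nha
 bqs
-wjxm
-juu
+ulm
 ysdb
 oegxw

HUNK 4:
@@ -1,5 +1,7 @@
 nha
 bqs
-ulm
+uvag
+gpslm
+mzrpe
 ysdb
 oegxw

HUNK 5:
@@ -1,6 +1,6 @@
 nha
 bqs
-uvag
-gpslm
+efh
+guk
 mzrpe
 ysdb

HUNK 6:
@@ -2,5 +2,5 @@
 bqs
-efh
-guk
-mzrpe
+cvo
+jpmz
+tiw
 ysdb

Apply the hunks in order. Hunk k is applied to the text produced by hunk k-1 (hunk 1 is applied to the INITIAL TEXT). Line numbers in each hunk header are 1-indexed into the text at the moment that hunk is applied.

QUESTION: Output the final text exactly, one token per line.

Hunk 1: at line 4 remove [luuc,jjp,vnx] add [exwm,juu,ysdb] -> 8 lines: nha bqs gtuw ugtcj exwm juu ysdb oegxw
Hunk 2: at line 2 remove [gtuw,ugtcj,exwm] add [wjxm] -> 6 lines: nha bqs wjxm juu ysdb oegxw
Hunk 3: at line 1 remove [wjxm,juu] add [ulm] -> 5 lines: nha bqs ulm ysdb oegxw
Hunk 4: at line 1 remove [ulm] add [uvag,gpslm,mzrpe] -> 7 lines: nha bqs uvag gpslm mzrpe ysdb oegxw
Hunk 5: at line 1 remove [uvag,gpslm] add [efh,guk] -> 7 lines: nha bqs efh guk mzrpe ysdb oegxw
Hunk 6: at line 2 remove [efh,guk,mzrpe] add [cvo,jpmz,tiw] -> 7 lines: nha bqs cvo jpmz tiw ysdb oegxw

Answer: nha
bqs
cvo
jpmz
tiw
ysdb
oegxw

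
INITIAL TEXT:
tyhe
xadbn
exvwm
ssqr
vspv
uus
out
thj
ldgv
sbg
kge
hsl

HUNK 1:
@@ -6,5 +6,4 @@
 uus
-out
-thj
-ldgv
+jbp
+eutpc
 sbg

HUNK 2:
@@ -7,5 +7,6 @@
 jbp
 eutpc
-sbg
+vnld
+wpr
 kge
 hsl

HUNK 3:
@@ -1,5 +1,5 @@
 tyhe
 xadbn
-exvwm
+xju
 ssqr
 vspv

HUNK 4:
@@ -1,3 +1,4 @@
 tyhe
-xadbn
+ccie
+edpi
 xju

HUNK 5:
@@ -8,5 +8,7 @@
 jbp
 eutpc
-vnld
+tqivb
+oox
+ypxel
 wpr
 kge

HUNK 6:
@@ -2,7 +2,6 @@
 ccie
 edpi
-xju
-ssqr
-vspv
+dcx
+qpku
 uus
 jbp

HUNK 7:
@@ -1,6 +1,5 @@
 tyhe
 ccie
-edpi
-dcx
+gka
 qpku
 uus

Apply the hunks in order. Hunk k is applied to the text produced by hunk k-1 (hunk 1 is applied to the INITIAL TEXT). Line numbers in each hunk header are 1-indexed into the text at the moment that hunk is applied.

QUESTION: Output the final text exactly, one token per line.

Answer: tyhe
ccie
gka
qpku
uus
jbp
eutpc
tqivb
oox
ypxel
wpr
kge
hsl

Derivation:
Hunk 1: at line 6 remove [out,thj,ldgv] add [jbp,eutpc] -> 11 lines: tyhe xadbn exvwm ssqr vspv uus jbp eutpc sbg kge hsl
Hunk 2: at line 7 remove [sbg] add [vnld,wpr] -> 12 lines: tyhe xadbn exvwm ssqr vspv uus jbp eutpc vnld wpr kge hsl
Hunk 3: at line 1 remove [exvwm] add [xju] -> 12 lines: tyhe xadbn xju ssqr vspv uus jbp eutpc vnld wpr kge hsl
Hunk 4: at line 1 remove [xadbn] add [ccie,edpi] -> 13 lines: tyhe ccie edpi xju ssqr vspv uus jbp eutpc vnld wpr kge hsl
Hunk 5: at line 8 remove [vnld] add [tqivb,oox,ypxel] -> 15 lines: tyhe ccie edpi xju ssqr vspv uus jbp eutpc tqivb oox ypxel wpr kge hsl
Hunk 6: at line 2 remove [xju,ssqr,vspv] add [dcx,qpku] -> 14 lines: tyhe ccie edpi dcx qpku uus jbp eutpc tqivb oox ypxel wpr kge hsl
Hunk 7: at line 1 remove [edpi,dcx] add [gka] -> 13 lines: tyhe ccie gka qpku uus jbp eutpc tqivb oox ypxel wpr kge hsl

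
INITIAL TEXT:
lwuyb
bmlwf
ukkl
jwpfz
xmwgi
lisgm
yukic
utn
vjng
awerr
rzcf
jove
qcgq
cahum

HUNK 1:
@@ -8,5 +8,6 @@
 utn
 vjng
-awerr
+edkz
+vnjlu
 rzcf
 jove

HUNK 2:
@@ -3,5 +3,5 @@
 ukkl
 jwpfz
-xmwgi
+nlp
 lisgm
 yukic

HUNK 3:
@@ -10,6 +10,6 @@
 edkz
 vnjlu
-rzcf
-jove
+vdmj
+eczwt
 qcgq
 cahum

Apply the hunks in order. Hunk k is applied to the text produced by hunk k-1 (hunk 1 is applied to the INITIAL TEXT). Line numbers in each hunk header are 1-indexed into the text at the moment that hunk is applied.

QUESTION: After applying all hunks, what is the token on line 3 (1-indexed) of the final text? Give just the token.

Answer: ukkl

Derivation:
Hunk 1: at line 8 remove [awerr] add [edkz,vnjlu] -> 15 lines: lwuyb bmlwf ukkl jwpfz xmwgi lisgm yukic utn vjng edkz vnjlu rzcf jove qcgq cahum
Hunk 2: at line 3 remove [xmwgi] add [nlp] -> 15 lines: lwuyb bmlwf ukkl jwpfz nlp lisgm yukic utn vjng edkz vnjlu rzcf jove qcgq cahum
Hunk 3: at line 10 remove [rzcf,jove] add [vdmj,eczwt] -> 15 lines: lwuyb bmlwf ukkl jwpfz nlp lisgm yukic utn vjng edkz vnjlu vdmj eczwt qcgq cahum
Final line 3: ukkl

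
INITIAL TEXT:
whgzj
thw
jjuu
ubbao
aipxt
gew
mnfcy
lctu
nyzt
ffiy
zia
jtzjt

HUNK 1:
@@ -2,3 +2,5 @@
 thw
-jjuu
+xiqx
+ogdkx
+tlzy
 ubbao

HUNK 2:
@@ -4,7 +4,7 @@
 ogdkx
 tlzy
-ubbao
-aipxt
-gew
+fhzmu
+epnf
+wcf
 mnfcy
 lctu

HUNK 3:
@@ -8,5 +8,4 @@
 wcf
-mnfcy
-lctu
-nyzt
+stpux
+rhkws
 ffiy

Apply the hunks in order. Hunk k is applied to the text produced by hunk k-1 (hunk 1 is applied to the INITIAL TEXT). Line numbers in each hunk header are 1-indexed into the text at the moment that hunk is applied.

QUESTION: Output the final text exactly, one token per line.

Hunk 1: at line 2 remove [jjuu] add [xiqx,ogdkx,tlzy] -> 14 lines: whgzj thw xiqx ogdkx tlzy ubbao aipxt gew mnfcy lctu nyzt ffiy zia jtzjt
Hunk 2: at line 4 remove [ubbao,aipxt,gew] add [fhzmu,epnf,wcf] -> 14 lines: whgzj thw xiqx ogdkx tlzy fhzmu epnf wcf mnfcy lctu nyzt ffiy zia jtzjt
Hunk 3: at line 8 remove [mnfcy,lctu,nyzt] add [stpux,rhkws] -> 13 lines: whgzj thw xiqx ogdkx tlzy fhzmu epnf wcf stpux rhkws ffiy zia jtzjt

Answer: whgzj
thw
xiqx
ogdkx
tlzy
fhzmu
epnf
wcf
stpux
rhkws
ffiy
zia
jtzjt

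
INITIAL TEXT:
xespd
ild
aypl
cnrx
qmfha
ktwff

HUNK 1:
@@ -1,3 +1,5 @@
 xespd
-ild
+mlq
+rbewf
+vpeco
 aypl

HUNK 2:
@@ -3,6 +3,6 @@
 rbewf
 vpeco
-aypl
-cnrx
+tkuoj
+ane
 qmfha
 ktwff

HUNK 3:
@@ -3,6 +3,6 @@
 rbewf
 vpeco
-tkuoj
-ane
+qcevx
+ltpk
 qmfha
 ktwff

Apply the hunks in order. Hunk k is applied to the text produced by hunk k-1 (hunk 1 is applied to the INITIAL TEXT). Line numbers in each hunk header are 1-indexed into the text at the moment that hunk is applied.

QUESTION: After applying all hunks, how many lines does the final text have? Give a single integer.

Hunk 1: at line 1 remove [ild] add [mlq,rbewf,vpeco] -> 8 lines: xespd mlq rbewf vpeco aypl cnrx qmfha ktwff
Hunk 2: at line 3 remove [aypl,cnrx] add [tkuoj,ane] -> 8 lines: xespd mlq rbewf vpeco tkuoj ane qmfha ktwff
Hunk 3: at line 3 remove [tkuoj,ane] add [qcevx,ltpk] -> 8 lines: xespd mlq rbewf vpeco qcevx ltpk qmfha ktwff
Final line count: 8

Answer: 8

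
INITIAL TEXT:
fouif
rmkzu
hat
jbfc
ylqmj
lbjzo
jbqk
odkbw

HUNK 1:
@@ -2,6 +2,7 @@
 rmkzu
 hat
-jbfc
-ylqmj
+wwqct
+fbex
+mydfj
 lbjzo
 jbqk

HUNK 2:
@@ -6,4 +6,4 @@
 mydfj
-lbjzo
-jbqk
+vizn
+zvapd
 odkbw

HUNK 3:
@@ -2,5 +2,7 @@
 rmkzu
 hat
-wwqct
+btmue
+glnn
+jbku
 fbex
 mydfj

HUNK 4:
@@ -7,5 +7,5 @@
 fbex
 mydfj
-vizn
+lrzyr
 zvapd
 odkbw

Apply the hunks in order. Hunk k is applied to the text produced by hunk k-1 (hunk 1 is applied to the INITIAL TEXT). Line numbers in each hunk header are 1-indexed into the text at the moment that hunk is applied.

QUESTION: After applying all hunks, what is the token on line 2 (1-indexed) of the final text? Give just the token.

Answer: rmkzu

Derivation:
Hunk 1: at line 2 remove [jbfc,ylqmj] add [wwqct,fbex,mydfj] -> 9 lines: fouif rmkzu hat wwqct fbex mydfj lbjzo jbqk odkbw
Hunk 2: at line 6 remove [lbjzo,jbqk] add [vizn,zvapd] -> 9 lines: fouif rmkzu hat wwqct fbex mydfj vizn zvapd odkbw
Hunk 3: at line 2 remove [wwqct] add [btmue,glnn,jbku] -> 11 lines: fouif rmkzu hat btmue glnn jbku fbex mydfj vizn zvapd odkbw
Hunk 4: at line 7 remove [vizn] add [lrzyr] -> 11 lines: fouif rmkzu hat btmue glnn jbku fbex mydfj lrzyr zvapd odkbw
Final line 2: rmkzu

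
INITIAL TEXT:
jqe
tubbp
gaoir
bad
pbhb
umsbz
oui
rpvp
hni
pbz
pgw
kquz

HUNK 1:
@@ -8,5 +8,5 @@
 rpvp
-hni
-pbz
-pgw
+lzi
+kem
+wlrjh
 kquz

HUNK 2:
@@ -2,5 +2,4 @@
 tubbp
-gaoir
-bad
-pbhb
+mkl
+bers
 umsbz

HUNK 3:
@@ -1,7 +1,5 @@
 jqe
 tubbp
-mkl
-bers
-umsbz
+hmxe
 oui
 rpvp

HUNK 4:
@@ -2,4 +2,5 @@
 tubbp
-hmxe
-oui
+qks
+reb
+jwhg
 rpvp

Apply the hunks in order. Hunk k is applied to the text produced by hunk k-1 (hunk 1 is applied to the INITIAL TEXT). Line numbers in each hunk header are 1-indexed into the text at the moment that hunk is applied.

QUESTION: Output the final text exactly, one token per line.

Answer: jqe
tubbp
qks
reb
jwhg
rpvp
lzi
kem
wlrjh
kquz

Derivation:
Hunk 1: at line 8 remove [hni,pbz,pgw] add [lzi,kem,wlrjh] -> 12 lines: jqe tubbp gaoir bad pbhb umsbz oui rpvp lzi kem wlrjh kquz
Hunk 2: at line 2 remove [gaoir,bad,pbhb] add [mkl,bers] -> 11 lines: jqe tubbp mkl bers umsbz oui rpvp lzi kem wlrjh kquz
Hunk 3: at line 1 remove [mkl,bers,umsbz] add [hmxe] -> 9 lines: jqe tubbp hmxe oui rpvp lzi kem wlrjh kquz
Hunk 4: at line 2 remove [hmxe,oui] add [qks,reb,jwhg] -> 10 lines: jqe tubbp qks reb jwhg rpvp lzi kem wlrjh kquz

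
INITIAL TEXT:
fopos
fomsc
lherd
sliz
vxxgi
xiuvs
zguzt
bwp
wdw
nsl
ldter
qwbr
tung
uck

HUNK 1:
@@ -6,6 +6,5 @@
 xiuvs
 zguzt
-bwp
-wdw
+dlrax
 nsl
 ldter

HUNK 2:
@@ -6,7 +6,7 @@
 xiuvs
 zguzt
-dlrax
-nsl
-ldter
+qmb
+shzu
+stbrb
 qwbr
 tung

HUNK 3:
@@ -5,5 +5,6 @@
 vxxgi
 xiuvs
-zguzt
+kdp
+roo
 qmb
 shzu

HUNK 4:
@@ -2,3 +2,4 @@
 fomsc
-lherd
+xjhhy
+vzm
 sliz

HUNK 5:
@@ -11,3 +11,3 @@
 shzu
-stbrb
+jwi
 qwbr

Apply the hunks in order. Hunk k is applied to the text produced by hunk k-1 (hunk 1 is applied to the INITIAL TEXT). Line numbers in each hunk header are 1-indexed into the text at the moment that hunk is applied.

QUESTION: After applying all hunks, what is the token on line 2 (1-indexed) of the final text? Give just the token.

Hunk 1: at line 6 remove [bwp,wdw] add [dlrax] -> 13 lines: fopos fomsc lherd sliz vxxgi xiuvs zguzt dlrax nsl ldter qwbr tung uck
Hunk 2: at line 6 remove [dlrax,nsl,ldter] add [qmb,shzu,stbrb] -> 13 lines: fopos fomsc lherd sliz vxxgi xiuvs zguzt qmb shzu stbrb qwbr tung uck
Hunk 3: at line 5 remove [zguzt] add [kdp,roo] -> 14 lines: fopos fomsc lherd sliz vxxgi xiuvs kdp roo qmb shzu stbrb qwbr tung uck
Hunk 4: at line 2 remove [lherd] add [xjhhy,vzm] -> 15 lines: fopos fomsc xjhhy vzm sliz vxxgi xiuvs kdp roo qmb shzu stbrb qwbr tung uck
Hunk 5: at line 11 remove [stbrb] add [jwi] -> 15 lines: fopos fomsc xjhhy vzm sliz vxxgi xiuvs kdp roo qmb shzu jwi qwbr tung uck
Final line 2: fomsc

Answer: fomsc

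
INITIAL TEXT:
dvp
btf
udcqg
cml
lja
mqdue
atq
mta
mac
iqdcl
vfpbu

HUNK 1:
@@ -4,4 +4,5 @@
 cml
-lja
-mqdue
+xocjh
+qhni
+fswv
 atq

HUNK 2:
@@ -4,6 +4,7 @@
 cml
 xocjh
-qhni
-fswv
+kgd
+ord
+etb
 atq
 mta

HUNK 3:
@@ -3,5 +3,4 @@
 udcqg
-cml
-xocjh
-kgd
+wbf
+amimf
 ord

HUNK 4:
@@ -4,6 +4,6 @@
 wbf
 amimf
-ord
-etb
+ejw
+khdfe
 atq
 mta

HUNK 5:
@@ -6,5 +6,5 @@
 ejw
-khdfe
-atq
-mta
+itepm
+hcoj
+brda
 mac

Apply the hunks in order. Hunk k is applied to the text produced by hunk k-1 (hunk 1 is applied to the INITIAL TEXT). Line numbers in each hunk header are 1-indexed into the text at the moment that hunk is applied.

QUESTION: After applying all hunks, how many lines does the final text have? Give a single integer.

Hunk 1: at line 4 remove [lja,mqdue] add [xocjh,qhni,fswv] -> 12 lines: dvp btf udcqg cml xocjh qhni fswv atq mta mac iqdcl vfpbu
Hunk 2: at line 4 remove [qhni,fswv] add [kgd,ord,etb] -> 13 lines: dvp btf udcqg cml xocjh kgd ord etb atq mta mac iqdcl vfpbu
Hunk 3: at line 3 remove [cml,xocjh,kgd] add [wbf,amimf] -> 12 lines: dvp btf udcqg wbf amimf ord etb atq mta mac iqdcl vfpbu
Hunk 4: at line 4 remove [ord,etb] add [ejw,khdfe] -> 12 lines: dvp btf udcqg wbf amimf ejw khdfe atq mta mac iqdcl vfpbu
Hunk 5: at line 6 remove [khdfe,atq,mta] add [itepm,hcoj,brda] -> 12 lines: dvp btf udcqg wbf amimf ejw itepm hcoj brda mac iqdcl vfpbu
Final line count: 12

Answer: 12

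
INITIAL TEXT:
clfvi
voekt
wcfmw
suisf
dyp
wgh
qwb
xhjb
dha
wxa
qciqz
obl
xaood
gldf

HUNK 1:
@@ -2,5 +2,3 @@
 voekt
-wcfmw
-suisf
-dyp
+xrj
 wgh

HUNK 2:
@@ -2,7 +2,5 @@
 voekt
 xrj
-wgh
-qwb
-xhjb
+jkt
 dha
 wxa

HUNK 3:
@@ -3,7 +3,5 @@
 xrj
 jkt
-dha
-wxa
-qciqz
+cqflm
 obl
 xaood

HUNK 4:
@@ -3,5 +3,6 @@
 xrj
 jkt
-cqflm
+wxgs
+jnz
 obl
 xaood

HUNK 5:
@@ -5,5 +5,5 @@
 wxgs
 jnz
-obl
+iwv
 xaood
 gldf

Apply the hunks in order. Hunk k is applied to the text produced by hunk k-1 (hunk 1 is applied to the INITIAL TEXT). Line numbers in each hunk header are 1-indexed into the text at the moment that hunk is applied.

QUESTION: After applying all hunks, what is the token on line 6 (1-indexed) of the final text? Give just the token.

Hunk 1: at line 2 remove [wcfmw,suisf,dyp] add [xrj] -> 12 lines: clfvi voekt xrj wgh qwb xhjb dha wxa qciqz obl xaood gldf
Hunk 2: at line 2 remove [wgh,qwb,xhjb] add [jkt] -> 10 lines: clfvi voekt xrj jkt dha wxa qciqz obl xaood gldf
Hunk 3: at line 3 remove [dha,wxa,qciqz] add [cqflm] -> 8 lines: clfvi voekt xrj jkt cqflm obl xaood gldf
Hunk 4: at line 3 remove [cqflm] add [wxgs,jnz] -> 9 lines: clfvi voekt xrj jkt wxgs jnz obl xaood gldf
Hunk 5: at line 5 remove [obl] add [iwv] -> 9 lines: clfvi voekt xrj jkt wxgs jnz iwv xaood gldf
Final line 6: jnz

Answer: jnz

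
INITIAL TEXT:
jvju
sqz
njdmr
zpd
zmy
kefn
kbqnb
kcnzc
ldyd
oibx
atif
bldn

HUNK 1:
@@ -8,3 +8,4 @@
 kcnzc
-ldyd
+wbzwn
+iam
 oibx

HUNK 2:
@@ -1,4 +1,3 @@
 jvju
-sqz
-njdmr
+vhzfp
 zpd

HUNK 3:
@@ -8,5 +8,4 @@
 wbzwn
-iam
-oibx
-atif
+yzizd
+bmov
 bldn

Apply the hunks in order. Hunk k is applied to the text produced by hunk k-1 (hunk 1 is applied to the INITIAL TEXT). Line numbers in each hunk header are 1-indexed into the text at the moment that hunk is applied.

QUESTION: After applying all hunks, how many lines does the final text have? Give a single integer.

Answer: 11

Derivation:
Hunk 1: at line 8 remove [ldyd] add [wbzwn,iam] -> 13 lines: jvju sqz njdmr zpd zmy kefn kbqnb kcnzc wbzwn iam oibx atif bldn
Hunk 2: at line 1 remove [sqz,njdmr] add [vhzfp] -> 12 lines: jvju vhzfp zpd zmy kefn kbqnb kcnzc wbzwn iam oibx atif bldn
Hunk 3: at line 8 remove [iam,oibx,atif] add [yzizd,bmov] -> 11 lines: jvju vhzfp zpd zmy kefn kbqnb kcnzc wbzwn yzizd bmov bldn
Final line count: 11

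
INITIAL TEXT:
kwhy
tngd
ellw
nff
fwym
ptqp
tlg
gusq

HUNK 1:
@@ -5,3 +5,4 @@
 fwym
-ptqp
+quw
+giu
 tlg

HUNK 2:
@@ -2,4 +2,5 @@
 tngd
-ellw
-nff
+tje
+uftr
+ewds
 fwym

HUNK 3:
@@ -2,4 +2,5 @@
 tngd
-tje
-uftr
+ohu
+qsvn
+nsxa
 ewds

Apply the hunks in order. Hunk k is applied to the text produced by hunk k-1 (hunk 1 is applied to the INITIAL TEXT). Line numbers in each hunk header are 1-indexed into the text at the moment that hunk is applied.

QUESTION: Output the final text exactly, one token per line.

Hunk 1: at line 5 remove [ptqp] add [quw,giu] -> 9 lines: kwhy tngd ellw nff fwym quw giu tlg gusq
Hunk 2: at line 2 remove [ellw,nff] add [tje,uftr,ewds] -> 10 lines: kwhy tngd tje uftr ewds fwym quw giu tlg gusq
Hunk 3: at line 2 remove [tje,uftr] add [ohu,qsvn,nsxa] -> 11 lines: kwhy tngd ohu qsvn nsxa ewds fwym quw giu tlg gusq

Answer: kwhy
tngd
ohu
qsvn
nsxa
ewds
fwym
quw
giu
tlg
gusq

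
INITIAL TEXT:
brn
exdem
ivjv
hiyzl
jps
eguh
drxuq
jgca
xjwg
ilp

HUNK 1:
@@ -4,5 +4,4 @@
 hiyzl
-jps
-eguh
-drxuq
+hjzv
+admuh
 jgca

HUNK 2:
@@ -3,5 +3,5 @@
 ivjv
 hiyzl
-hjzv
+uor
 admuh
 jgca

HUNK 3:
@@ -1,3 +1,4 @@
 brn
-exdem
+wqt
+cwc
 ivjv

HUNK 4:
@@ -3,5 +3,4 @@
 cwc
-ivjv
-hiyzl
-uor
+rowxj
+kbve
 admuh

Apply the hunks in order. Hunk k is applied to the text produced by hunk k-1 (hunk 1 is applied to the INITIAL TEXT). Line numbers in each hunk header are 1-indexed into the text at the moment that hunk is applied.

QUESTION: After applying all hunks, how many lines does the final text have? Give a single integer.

Hunk 1: at line 4 remove [jps,eguh,drxuq] add [hjzv,admuh] -> 9 lines: brn exdem ivjv hiyzl hjzv admuh jgca xjwg ilp
Hunk 2: at line 3 remove [hjzv] add [uor] -> 9 lines: brn exdem ivjv hiyzl uor admuh jgca xjwg ilp
Hunk 3: at line 1 remove [exdem] add [wqt,cwc] -> 10 lines: brn wqt cwc ivjv hiyzl uor admuh jgca xjwg ilp
Hunk 4: at line 3 remove [ivjv,hiyzl,uor] add [rowxj,kbve] -> 9 lines: brn wqt cwc rowxj kbve admuh jgca xjwg ilp
Final line count: 9

Answer: 9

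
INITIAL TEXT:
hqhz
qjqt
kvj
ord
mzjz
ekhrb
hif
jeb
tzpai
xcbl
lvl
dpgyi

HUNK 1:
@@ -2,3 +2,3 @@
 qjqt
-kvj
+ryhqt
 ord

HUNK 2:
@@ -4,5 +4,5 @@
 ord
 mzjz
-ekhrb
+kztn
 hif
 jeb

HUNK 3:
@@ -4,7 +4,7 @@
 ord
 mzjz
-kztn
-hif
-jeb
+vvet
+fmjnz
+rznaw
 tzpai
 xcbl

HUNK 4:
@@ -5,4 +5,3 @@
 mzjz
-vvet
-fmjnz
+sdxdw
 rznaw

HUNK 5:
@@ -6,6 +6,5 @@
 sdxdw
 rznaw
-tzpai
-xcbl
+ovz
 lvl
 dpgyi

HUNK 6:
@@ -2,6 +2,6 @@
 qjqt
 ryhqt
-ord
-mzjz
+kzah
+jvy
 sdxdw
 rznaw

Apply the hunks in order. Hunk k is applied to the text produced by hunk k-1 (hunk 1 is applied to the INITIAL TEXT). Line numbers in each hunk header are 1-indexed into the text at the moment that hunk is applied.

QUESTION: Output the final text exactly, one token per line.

Hunk 1: at line 2 remove [kvj] add [ryhqt] -> 12 lines: hqhz qjqt ryhqt ord mzjz ekhrb hif jeb tzpai xcbl lvl dpgyi
Hunk 2: at line 4 remove [ekhrb] add [kztn] -> 12 lines: hqhz qjqt ryhqt ord mzjz kztn hif jeb tzpai xcbl lvl dpgyi
Hunk 3: at line 4 remove [kztn,hif,jeb] add [vvet,fmjnz,rznaw] -> 12 lines: hqhz qjqt ryhqt ord mzjz vvet fmjnz rznaw tzpai xcbl lvl dpgyi
Hunk 4: at line 5 remove [vvet,fmjnz] add [sdxdw] -> 11 lines: hqhz qjqt ryhqt ord mzjz sdxdw rznaw tzpai xcbl lvl dpgyi
Hunk 5: at line 6 remove [tzpai,xcbl] add [ovz] -> 10 lines: hqhz qjqt ryhqt ord mzjz sdxdw rznaw ovz lvl dpgyi
Hunk 6: at line 2 remove [ord,mzjz] add [kzah,jvy] -> 10 lines: hqhz qjqt ryhqt kzah jvy sdxdw rznaw ovz lvl dpgyi

Answer: hqhz
qjqt
ryhqt
kzah
jvy
sdxdw
rznaw
ovz
lvl
dpgyi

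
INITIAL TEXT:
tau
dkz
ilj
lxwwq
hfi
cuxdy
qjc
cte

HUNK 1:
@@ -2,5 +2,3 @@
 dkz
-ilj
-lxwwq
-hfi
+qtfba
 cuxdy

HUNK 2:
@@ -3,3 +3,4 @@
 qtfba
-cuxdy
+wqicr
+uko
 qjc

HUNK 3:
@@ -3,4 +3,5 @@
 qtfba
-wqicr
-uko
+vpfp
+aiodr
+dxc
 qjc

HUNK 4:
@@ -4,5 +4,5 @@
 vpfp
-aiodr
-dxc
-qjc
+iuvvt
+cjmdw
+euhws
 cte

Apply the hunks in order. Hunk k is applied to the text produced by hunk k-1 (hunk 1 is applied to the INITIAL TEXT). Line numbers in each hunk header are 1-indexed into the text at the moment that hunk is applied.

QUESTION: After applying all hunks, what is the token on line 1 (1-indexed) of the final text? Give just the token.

Hunk 1: at line 2 remove [ilj,lxwwq,hfi] add [qtfba] -> 6 lines: tau dkz qtfba cuxdy qjc cte
Hunk 2: at line 3 remove [cuxdy] add [wqicr,uko] -> 7 lines: tau dkz qtfba wqicr uko qjc cte
Hunk 3: at line 3 remove [wqicr,uko] add [vpfp,aiodr,dxc] -> 8 lines: tau dkz qtfba vpfp aiodr dxc qjc cte
Hunk 4: at line 4 remove [aiodr,dxc,qjc] add [iuvvt,cjmdw,euhws] -> 8 lines: tau dkz qtfba vpfp iuvvt cjmdw euhws cte
Final line 1: tau

Answer: tau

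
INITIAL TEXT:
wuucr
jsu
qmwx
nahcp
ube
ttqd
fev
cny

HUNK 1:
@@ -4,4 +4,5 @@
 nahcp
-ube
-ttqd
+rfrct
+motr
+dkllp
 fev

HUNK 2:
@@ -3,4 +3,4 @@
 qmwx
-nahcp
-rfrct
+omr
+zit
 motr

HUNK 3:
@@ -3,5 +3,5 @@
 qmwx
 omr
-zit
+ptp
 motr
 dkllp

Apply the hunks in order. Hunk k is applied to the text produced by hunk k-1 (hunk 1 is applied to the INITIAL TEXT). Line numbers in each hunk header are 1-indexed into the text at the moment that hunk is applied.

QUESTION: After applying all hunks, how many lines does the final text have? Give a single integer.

Answer: 9

Derivation:
Hunk 1: at line 4 remove [ube,ttqd] add [rfrct,motr,dkllp] -> 9 lines: wuucr jsu qmwx nahcp rfrct motr dkllp fev cny
Hunk 2: at line 3 remove [nahcp,rfrct] add [omr,zit] -> 9 lines: wuucr jsu qmwx omr zit motr dkllp fev cny
Hunk 3: at line 3 remove [zit] add [ptp] -> 9 lines: wuucr jsu qmwx omr ptp motr dkllp fev cny
Final line count: 9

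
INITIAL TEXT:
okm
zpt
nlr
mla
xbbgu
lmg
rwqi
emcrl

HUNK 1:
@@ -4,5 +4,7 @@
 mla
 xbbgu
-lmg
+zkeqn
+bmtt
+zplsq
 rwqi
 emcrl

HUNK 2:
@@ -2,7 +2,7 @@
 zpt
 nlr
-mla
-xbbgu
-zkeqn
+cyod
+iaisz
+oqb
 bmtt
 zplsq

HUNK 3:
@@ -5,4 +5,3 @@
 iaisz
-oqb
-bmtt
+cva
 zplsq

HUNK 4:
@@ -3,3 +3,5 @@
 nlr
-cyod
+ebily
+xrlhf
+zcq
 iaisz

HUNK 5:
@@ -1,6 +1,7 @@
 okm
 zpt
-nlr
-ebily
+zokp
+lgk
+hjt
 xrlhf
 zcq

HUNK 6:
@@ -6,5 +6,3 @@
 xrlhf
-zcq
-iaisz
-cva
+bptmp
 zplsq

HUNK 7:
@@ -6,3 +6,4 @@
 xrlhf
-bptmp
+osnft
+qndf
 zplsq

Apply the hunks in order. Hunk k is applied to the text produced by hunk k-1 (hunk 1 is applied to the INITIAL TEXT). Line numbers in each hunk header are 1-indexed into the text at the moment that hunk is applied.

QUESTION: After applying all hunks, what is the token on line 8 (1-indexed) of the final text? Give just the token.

Answer: qndf

Derivation:
Hunk 1: at line 4 remove [lmg] add [zkeqn,bmtt,zplsq] -> 10 lines: okm zpt nlr mla xbbgu zkeqn bmtt zplsq rwqi emcrl
Hunk 2: at line 2 remove [mla,xbbgu,zkeqn] add [cyod,iaisz,oqb] -> 10 lines: okm zpt nlr cyod iaisz oqb bmtt zplsq rwqi emcrl
Hunk 3: at line 5 remove [oqb,bmtt] add [cva] -> 9 lines: okm zpt nlr cyod iaisz cva zplsq rwqi emcrl
Hunk 4: at line 3 remove [cyod] add [ebily,xrlhf,zcq] -> 11 lines: okm zpt nlr ebily xrlhf zcq iaisz cva zplsq rwqi emcrl
Hunk 5: at line 1 remove [nlr,ebily] add [zokp,lgk,hjt] -> 12 lines: okm zpt zokp lgk hjt xrlhf zcq iaisz cva zplsq rwqi emcrl
Hunk 6: at line 6 remove [zcq,iaisz,cva] add [bptmp] -> 10 lines: okm zpt zokp lgk hjt xrlhf bptmp zplsq rwqi emcrl
Hunk 7: at line 6 remove [bptmp] add [osnft,qndf] -> 11 lines: okm zpt zokp lgk hjt xrlhf osnft qndf zplsq rwqi emcrl
Final line 8: qndf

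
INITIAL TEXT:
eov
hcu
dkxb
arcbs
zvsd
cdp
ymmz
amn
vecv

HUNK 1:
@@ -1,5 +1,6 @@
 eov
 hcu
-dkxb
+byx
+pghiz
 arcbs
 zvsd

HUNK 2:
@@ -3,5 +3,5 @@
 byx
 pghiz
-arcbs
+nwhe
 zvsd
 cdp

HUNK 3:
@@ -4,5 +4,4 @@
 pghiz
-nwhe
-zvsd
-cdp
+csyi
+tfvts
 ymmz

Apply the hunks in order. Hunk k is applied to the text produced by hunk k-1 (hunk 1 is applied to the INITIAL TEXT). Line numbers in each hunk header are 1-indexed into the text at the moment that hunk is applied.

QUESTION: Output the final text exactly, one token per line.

Hunk 1: at line 1 remove [dkxb] add [byx,pghiz] -> 10 lines: eov hcu byx pghiz arcbs zvsd cdp ymmz amn vecv
Hunk 2: at line 3 remove [arcbs] add [nwhe] -> 10 lines: eov hcu byx pghiz nwhe zvsd cdp ymmz amn vecv
Hunk 3: at line 4 remove [nwhe,zvsd,cdp] add [csyi,tfvts] -> 9 lines: eov hcu byx pghiz csyi tfvts ymmz amn vecv

Answer: eov
hcu
byx
pghiz
csyi
tfvts
ymmz
amn
vecv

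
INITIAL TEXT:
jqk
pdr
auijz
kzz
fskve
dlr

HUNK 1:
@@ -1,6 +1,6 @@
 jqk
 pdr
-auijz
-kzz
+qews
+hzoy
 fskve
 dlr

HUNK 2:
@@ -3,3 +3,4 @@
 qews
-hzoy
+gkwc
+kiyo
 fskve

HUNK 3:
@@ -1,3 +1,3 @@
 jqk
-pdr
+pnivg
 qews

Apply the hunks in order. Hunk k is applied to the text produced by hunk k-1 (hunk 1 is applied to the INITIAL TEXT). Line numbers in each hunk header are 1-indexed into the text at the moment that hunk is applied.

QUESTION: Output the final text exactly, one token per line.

Hunk 1: at line 1 remove [auijz,kzz] add [qews,hzoy] -> 6 lines: jqk pdr qews hzoy fskve dlr
Hunk 2: at line 3 remove [hzoy] add [gkwc,kiyo] -> 7 lines: jqk pdr qews gkwc kiyo fskve dlr
Hunk 3: at line 1 remove [pdr] add [pnivg] -> 7 lines: jqk pnivg qews gkwc kiyo fskve dlr

Answer: jqk
pnivg
qews
gkwc
kiyo
fskve
dlr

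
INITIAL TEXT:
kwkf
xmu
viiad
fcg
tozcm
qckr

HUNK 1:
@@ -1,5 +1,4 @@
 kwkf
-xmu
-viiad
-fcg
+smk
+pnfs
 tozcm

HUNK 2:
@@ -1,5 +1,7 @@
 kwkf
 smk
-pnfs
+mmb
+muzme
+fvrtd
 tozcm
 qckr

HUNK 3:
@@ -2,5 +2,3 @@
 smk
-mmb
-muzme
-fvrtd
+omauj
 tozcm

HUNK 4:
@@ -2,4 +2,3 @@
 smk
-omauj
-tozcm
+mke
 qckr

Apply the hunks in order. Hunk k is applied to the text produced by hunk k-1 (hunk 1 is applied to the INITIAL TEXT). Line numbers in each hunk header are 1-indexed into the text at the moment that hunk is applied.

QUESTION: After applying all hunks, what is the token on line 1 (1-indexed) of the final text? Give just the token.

Answer: kwkf

Derivation:
Hunk 1: at line 1 remove [xmu,viiad,fcg] add [smk,pnfs] -> 5 lines: kwkf smk pnfs tozcm qckr
Hunk 2: at line 1 remove [pnfs] add [mmb,muzme,fvrtd] -> 7 lines: kwkf smk mmb muzme fvrtd tozcm qckr
Hunk 3: at line 2 remove [mmb,muzme,fvrtd] add [omauj] -> 5 lines: kwkf smk omauj tozcm qckr
Hunk 4: at line 2 remove [omauj,tozcm] add [mke] -> 4 lines: kwkf smk mke qckr
Final line 1: kwkf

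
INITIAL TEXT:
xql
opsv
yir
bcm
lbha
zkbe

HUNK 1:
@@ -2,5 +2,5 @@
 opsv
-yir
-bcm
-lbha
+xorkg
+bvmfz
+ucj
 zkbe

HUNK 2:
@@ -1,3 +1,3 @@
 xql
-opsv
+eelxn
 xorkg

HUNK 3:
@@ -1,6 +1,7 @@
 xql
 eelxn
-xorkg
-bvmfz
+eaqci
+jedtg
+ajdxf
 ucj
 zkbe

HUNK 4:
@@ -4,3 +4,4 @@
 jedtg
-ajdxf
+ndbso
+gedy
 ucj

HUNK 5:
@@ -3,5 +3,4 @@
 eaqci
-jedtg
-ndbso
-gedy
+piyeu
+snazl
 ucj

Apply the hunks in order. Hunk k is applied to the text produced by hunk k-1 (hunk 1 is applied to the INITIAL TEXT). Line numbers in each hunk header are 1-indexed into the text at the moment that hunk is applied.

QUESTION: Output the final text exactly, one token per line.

Answer: xql
eelxn
eaqci
piyeu
snazl
ucj
zkbe

Derivation:
Hunk 1: at line 2 remove [yir,bcm,lbha] add [xorkg,bvmfz,ucj] -> 6 lines: xql opsv xorkg bvmfz ucj zkbe
Hunk 2: at line 1 remove [opsv] add [eelxn] -> 6 lines: xql eelxn xorkg bvmfz ucj zkbe
Hunk 3: at line 1 remove [xorkg,bvmfz] add [eaqci,jedtg,ajdxf] -> 7 lines: xql eelxn eaqci jedtg ajdxf ucj zkbe
Hunk 4: at line 4 remove [ajdxf] add [ndbso,gedy] -> 8 lines: xql eelxn eaqci jedtg ndbso gedy ucj zkbe
Hunk 5: at line 3 remove [jedtg,ndbso,gedy] add [piyeu,snazl] -> 7 lines: xql eelxn eaqci piyeu snazl ucj zkbe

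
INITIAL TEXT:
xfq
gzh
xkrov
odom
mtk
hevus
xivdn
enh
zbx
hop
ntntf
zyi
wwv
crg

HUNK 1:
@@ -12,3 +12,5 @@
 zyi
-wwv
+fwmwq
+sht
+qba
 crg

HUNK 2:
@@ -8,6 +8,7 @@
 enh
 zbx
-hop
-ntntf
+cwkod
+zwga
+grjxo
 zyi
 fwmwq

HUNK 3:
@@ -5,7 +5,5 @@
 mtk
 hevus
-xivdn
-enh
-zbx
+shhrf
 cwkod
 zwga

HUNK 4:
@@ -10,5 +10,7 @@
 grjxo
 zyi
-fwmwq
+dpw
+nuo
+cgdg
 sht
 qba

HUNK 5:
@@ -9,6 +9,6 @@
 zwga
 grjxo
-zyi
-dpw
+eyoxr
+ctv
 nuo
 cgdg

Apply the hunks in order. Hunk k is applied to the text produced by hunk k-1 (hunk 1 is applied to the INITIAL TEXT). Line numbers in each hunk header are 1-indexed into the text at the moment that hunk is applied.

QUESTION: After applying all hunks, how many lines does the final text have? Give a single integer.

Answer: 17

Derivation:
Hunk 1: at line 12 remove [wwv] add [fwmwq,sht,qba] -> 16 lines: xfq gzh xkrov odom mtk hevus xivdn enh zbx hop ntntf zyi fwmwq sht qba crg
Hunk 2: at line 8 remove [hop,ntntf] add [cwkod,zwga,grjxo] -> 17 lines: xfq gzh xkrov odom mtk hevus xivdn enh zbx cwkod zwga grjxo zyi fwmwq sht qba crg
Hunk 3: at line 5 remove [xivdn,enh,zbx] add [shhrf] -> 15 lines: xfq gzh xkrov odom mtk hevus shhrf cwkod zwga grjxo zyi fwmwq sht qba crg
Hunk 4: at line 10 remove [fwmwq] add [dpw,nuo,cgdg] -> 17 lines: xfq gzh xkrov odom mtk hevus shhrf cwkod zwga grjxo zyi dpw nuo cgdg sht qba crg
Hunk 5: at line 9 remove [zyi,dpw] add [eyoxr,ctv] -> 17 lines: xfq gzh xkrov odom mtk hevus shhrf cwkod zwga grjxo eyoxr ctv nuo cgdg sht qba crg
Final line count: 17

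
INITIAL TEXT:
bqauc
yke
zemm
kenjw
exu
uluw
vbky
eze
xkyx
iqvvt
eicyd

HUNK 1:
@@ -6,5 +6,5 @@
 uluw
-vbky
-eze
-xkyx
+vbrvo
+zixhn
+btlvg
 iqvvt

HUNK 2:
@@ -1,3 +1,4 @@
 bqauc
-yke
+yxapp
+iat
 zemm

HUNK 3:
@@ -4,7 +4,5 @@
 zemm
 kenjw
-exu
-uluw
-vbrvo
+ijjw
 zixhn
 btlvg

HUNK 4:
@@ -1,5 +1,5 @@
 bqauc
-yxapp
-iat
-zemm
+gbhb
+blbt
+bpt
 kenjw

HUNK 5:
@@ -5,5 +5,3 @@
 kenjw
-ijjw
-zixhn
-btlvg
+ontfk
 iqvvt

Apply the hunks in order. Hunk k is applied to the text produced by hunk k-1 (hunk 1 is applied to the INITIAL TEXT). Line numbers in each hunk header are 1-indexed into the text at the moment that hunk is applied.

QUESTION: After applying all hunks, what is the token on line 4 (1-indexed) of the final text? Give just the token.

Answer: bpt

Derivation:
Hunk 1: at line 6 remove [vbky,eze,xkyx] add [vbrvo,zixhn,btlvg] -> 11 lines: bqauc yke zemm kenjw exu uluw vbrvo zixhn btlvg iqvvt eicyd
Hunk 2: at line 1 remove [yke] add [yxapp,iat] -> 12 lines: bqauc yxapp iat zemm kenjw exu uluw vbrvo zixhn btlvg iqvvt eicyd
Hunk 3: at line 4 remove [exu,uluw,vbrvo] add [ijjw] -> 10 lines: bqauc yxapp iat zemm kenjw ijjw zixhn btlvg iqvvt eicyd
Hunk 4: at line 1 remove [yxapp,iat,zemm] add [gbhb,blbt,bpt] -> 10 lines: bqauc gbhb blbt bpt kenjw ijjw zixhn btlvg iqvvt eicyd
Hunk 5: at line 5 remove [ijjw,zixhn,btlvg] add [ontfk] -> 8 lines: bqauc gbhb blbt bpt kenjw ontfk iqvvt eicyd
Final line 4: bpt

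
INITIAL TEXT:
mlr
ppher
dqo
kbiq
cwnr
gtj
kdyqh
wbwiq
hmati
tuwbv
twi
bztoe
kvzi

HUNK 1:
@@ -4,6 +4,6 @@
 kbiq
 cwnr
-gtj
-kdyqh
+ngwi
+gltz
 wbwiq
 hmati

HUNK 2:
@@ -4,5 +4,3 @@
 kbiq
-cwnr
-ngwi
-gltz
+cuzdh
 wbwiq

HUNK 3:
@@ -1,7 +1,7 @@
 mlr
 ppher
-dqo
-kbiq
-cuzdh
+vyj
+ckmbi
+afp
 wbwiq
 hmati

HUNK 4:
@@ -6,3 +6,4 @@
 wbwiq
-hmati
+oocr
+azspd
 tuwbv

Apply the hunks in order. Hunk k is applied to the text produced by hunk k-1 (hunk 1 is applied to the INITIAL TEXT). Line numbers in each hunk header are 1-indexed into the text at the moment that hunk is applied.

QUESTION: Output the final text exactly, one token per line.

Answer: mlr
ppher
vyj
ckmbi
afp
wbwiq
oocr
azspd
tuwbv
twi
bztoe
kvzi

Derivation:
Hunk 1: at line 4 remove [gtj,kdyqh] add [ngwi,gltz] -> 13 lines: mlr ppher dqo kbiq cwnr ngwi gltz wbwiq hmati tuwbv twi bztoe kvzi
Hunk 2: at line 4 remove [cwnr,ngwi,gltz] add [cuzdh] -> 11 lines: mlr ppher dqo kbiq cuzdh wbwiq hmati tuwbv twi bztoe kvzi
Hunk 3: at line 1 remove [dqo,kbiq,cuzdh] add [vyj,ckmbi,afp] -> 11 lines: mlr ppher vyj ckmbi afp wbwiq hmati tuwbv twi bztoe kvzi
Hunk 4: at line 6 remove [hmati] add [oocr,azspd] -> 12 lines: mlr ppher vyj ckmbi afp wbwiq oocr azspd tuwbv twi bztoe kvzi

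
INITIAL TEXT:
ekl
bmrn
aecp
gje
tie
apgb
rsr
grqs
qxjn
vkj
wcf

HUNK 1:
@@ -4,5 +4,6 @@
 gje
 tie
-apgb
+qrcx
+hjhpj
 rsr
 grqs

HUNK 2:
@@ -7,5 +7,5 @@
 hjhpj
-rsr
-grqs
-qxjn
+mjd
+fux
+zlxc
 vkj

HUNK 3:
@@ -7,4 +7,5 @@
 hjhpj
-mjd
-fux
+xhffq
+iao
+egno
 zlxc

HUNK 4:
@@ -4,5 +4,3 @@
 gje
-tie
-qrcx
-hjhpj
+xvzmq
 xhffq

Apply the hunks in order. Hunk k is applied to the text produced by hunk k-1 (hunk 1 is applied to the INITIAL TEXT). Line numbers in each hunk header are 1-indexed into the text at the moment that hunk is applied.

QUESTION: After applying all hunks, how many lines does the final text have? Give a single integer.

Answer: 11

Derivation:
Hunk 1: at line 4 remove [apgb] add [qrcx,hjhpj] -> 12 lines: ekl bmrn aecp gje tie qrcx hjhpj rsr grqs qxjn vkj wcf
Hunk 2: at line 7 remove [rsr,grqs,qxjn] add [mjd,fux,zlxc] -> 12 lines: ekl bmrn aecp gje tie qrcx hjhpj mjd fux zlxc vkj wcf
Hunk 3: at line 7 remove [mjd,fux] add [xhffq,iao,egno] -> 13 lines: ekl bmrn aecp gje tie qrcx hjhpj xhffq iao egno zlxc vkj wcf
Hunk 4: at line 4 remove [tie,qrcx,hjhpj] add [xvzmq] -> 11 lines: ekl bmrn aecp gje xvzmq xhffq iao egno zlxc vkj wcf
Final line count: 11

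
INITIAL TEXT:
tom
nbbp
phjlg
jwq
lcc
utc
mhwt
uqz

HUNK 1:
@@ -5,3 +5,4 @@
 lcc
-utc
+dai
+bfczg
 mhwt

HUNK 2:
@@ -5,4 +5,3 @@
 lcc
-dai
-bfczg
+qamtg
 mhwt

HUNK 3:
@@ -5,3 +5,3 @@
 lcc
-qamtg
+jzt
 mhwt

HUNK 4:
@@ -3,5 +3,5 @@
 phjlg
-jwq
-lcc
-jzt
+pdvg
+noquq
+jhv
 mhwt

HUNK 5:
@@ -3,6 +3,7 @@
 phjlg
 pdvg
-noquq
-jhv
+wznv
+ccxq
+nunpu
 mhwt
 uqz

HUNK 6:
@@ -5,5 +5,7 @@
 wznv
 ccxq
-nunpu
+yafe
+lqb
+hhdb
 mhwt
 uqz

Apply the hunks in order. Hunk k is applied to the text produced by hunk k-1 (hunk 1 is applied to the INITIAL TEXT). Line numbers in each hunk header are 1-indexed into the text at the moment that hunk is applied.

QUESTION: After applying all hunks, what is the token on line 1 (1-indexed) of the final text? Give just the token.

Answer: tom

Derivation:
Hunk 1: at line 5 remove [utc] add [dai,bfczg] -> 9 lines: tom nbbp phjlg jwq lcc dai bfczg mhwt uqz
Hunk 2: at line 5 remove [dai,bfczg] add [qamtg] -> 8 lines: tom nbbp phjlg jwq lcc qamtg mhwt uqz
Hunk 3: at line 5 remove [qamtg] add [jzt] -> 8 lines: tom nbbp phjlg jwq lcc jzt mhwt uqz
Hunk 4: at line 3 remove [jwq,lcc,jzt] add [pdvg,noquq,jhv] -> 8 lines: tom nbbp phjlg pdvg noquq jhv mhwt uqz
Hunk 5: at line 3 remove [noquq,jhv] add [wznv,ccxq,nunpu] -> 9 lines: tom nbbp phjlg pdvg wznv ccxq nunpu mhwt uqz
Hunk 6: at line 5 remove [nunpu] add [yafe,lqb,hhdb] -> 11 lines: tom nbbp phjlg pdvg wznv ccxq yafe lqb hhdb mhwt uqz
Final line 1: tom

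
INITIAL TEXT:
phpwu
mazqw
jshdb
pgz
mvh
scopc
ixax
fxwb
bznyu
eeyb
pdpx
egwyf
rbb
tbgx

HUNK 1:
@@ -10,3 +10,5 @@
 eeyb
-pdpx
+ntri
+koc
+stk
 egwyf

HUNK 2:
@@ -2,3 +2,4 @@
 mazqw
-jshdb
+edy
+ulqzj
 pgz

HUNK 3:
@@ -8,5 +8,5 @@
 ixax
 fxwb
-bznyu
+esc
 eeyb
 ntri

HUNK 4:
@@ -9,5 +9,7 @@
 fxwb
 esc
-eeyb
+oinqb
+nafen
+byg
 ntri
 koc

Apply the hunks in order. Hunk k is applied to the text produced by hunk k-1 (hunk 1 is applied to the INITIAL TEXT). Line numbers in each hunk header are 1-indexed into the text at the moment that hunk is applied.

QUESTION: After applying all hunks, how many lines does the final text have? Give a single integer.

Answer: 19

Derivation:
Hunk 1: at line 10 remove [pdpx] add [ntri,koc,stk] -> 16 lines: phpwu mazqw jshdb pgz mvh scopc ixax fxwb bznyu eeyb ntri koc stk egwyf rbb tbgx
Hunk 2: at line 2 remove [jshdb] add [edy,ulqzj] -> 17 lines: phpwu mazqw edy ulqzj pgz mvh scopc ixax fxwb bznyu eeyb ntri koc stk egwyf rbb tbgx
Hunk 3: at line 8 remove [bznyu] add [esc] -> 17 lines: phpwu mazqw edy ulqzj pgz mvh scopc ixax fxwb esc eeyb ntri koc stk egwyf rbb tbgx
Hunk 4: at line 9 remove [eeyb] add [oinqb,nafen,byg] -> 19 lines: phpwu mazqw edy ulqzj pgz mvh scopc ixax fxwb esc oinqb nafen byg ntri koc stk egwyf rbb tbgx
Final line count: 19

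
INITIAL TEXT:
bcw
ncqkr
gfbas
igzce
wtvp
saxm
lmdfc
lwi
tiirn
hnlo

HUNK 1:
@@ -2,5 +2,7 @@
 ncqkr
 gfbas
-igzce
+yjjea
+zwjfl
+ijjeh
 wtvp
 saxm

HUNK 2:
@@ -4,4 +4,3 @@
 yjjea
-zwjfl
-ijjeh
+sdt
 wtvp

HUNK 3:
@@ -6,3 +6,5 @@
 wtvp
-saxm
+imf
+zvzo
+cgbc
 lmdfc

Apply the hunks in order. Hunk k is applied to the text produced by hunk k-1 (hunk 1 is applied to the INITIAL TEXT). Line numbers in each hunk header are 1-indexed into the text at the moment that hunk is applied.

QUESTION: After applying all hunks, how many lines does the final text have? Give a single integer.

Answer: 13

Derivation:
Hunk 1: at line 2 remove [igzce] add [yjjea,zwjfl,ijjeh] -> 12 lines: bcw ncqkr gfbas yjjea zwjfl ijjeh wtvp saxm lmdfc lwi tiirn hnlo
Hunk 2: at line 4 remove [zwjfl,ijjeh] add [sdt] -> 11 lines: bcw ncqkr gfbas yjjea sdt wtvp saxm lmdfc lwi tiirn hnlo
Hunk 3: at line 6 remove [saxm] add [imf,zvzo,cgbc] -> 13 lines: bcw ncqkr gfbas yjjea sdt wtvp imf zvzo cgbc lmdfc lwi tiirn hnlo
Final line count: 13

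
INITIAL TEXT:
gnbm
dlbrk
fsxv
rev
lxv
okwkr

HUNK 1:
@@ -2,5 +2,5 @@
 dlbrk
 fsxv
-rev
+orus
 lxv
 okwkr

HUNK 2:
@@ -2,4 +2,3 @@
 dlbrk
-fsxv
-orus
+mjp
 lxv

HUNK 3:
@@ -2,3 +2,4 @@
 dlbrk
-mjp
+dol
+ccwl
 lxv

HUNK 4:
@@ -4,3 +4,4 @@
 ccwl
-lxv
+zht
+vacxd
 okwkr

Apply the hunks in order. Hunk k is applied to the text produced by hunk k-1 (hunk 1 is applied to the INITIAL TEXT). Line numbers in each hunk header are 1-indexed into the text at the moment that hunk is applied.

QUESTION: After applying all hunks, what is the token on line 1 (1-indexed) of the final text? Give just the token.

Answer: gnbm

Derivation:
Hunk 1: at line 2 remove [rev] add [orus] -> 6 lines: gnbm dlbrk fsxv orus lxv okwkr
Hunk 2: at line 2 remove [fsxv,orus] add [mjp] -> 5 lines: gnbm dlbrk mjp lxv okwkr
Hunk 3: at line 2 remove [mjp] add [dol,ccwl] -> 6 lines: gnbm dlbrk dol ccwl lxv okwkr
Hunk 4: at line 4 remove [lxv] add [zht,vacxd] -> 7 lines: gnbm dlbrk dol ccwl zht vacxd okwkr
Final line 1: gnbm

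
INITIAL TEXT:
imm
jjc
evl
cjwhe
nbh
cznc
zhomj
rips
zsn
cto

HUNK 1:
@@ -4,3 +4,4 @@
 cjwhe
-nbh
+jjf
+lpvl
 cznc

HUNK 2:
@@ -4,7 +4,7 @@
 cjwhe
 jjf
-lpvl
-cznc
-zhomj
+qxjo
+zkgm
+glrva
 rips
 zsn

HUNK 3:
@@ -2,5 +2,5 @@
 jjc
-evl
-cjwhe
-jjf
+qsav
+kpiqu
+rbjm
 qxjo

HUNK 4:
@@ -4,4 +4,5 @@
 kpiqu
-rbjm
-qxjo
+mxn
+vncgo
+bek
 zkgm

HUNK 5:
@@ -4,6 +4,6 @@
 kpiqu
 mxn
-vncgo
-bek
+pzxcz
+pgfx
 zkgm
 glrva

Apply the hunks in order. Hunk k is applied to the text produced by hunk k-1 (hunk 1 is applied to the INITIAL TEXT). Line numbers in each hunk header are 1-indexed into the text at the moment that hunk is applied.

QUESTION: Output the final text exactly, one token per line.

Answer: imm
jjc
qsav
kpiqu
mxn
pzxcz
pgfx
zkgm
glrva
rips
zsn
cto

Derivation:
Hunk 1: at line 4 remove [nbh] add [jjf,lpvl] -> 11 lines: imm jjc evl cjwhe jjf lpvl cznc zhomj rips zsn cto
Hunk 2: at line 4 remove [lpvl,cznc,zhomj] add [qxjo,zkgm,glrva] -> 11 lines: imm jjc evl cjwhe jjf qxjo zkgm glrva rips zsn cto
Hunk 3: at line 2 remove [evl,cjwhe,jjf] add [qsav,kpiqu,rbjm] -> 11 lines: imm jjc qsav kpiqu rbjm qxjo zkgm glrva rips zsn cto
Hunk 4: at line 4 remove [rbjm,qxjo] add [mxn,vncgo,bek] -> 12 lines: imm jjc qsav kpiqu mxn vncgo bek zkgm glrva rips zsn cto
Hunk 5: at line 4 remove [vncgo,bek] add [pzxcz,pgfx] -> 12 lines: imm jjc qsav kpiqu mxn pzxcz pgfx zkgm glrva rips zsn cto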